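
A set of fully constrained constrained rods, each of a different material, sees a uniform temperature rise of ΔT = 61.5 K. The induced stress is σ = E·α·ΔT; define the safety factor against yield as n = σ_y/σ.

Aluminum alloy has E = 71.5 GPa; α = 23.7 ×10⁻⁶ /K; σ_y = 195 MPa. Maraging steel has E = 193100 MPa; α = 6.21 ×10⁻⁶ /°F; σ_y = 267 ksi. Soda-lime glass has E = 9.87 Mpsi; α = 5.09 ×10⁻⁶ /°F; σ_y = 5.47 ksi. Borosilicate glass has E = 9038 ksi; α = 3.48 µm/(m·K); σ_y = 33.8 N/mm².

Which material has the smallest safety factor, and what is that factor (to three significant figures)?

With everything in SI (GPa, ×10⁻⁶/K, MPa):
  aluminum alloy: E = 71.50, α = 23.7, σ_y = 195.0 → σ = 104 MPa, n = 1.87
  maraging steel: E = 193.1, α = 11.2, σ_y = 1841 → σ = 133 MPa, n = 13.9
  soda-lime glass: E = 68.05, α = 9.16, σ_y = 37.71 → σ = 38.3 MPa, n = 0.984
  borosilicate glass: E = 62.31, α = 3.48, σ_y = 33.80 → σ = 13.3 MPa, n = 2.53
Smallest n: soda-lime glass with n = 0.984.

soda-lime glass, n = 0.984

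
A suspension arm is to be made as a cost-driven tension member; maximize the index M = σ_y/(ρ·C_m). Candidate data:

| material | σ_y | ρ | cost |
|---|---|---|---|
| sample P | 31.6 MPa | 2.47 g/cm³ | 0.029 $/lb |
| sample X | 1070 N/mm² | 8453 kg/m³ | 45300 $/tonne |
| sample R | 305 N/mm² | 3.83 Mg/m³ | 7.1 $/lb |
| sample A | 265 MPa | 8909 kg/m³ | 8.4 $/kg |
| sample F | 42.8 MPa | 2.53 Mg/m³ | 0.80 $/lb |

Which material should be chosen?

sample P

After converting to SI:
  sample P: σ_y = 31.60 MPa, ρ = 2470 kg/m³, cost = 0.06393 $/kg
  sample X: σ_y = 1070 MPa, ρ = 8453 kg/m³, cost = 45.30 $/kg
  sample R: σ_y = 305.0 MPa, ρ = 3830 kg/m³, cost = 15.65 $/kg
  sample A: σ_y = 265.0 MPa, ρ = 8909 kg/m³, cost = 8.400 $/kg
  sample F: σ_y = 42.80 MPa, ρ = 2530 kg/m³, cost = 1.764 $/kg
  sample P: M = 200 kN·m per $
  sample F: M = 9.59 kN·m per $
  sample R: M = 5.09 kN·m per $
  sample A: M = 3.54 kN·m per $
  sample X: M = 2.79 kN·m per $
Sample P has the largest M.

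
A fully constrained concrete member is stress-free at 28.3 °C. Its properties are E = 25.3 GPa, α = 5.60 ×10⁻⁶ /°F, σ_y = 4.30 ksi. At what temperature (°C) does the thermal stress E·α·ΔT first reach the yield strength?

145 °C

α = 5.60×10⁻⁶/°F × 9/5 = 10.1×10⁻⁶/K.
σ_y = 4.30 ksi = 29.65 MPa.
E·α·ΔT = 29.65 MPa ⇒ ΔT = 29.65 / (25.30×10³ × 10.1×10⁻⁶) = 116.3 K.
T = 28.3 + 116.3 = 144.6 °C.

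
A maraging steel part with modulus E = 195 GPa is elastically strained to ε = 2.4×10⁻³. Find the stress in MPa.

σ = E·ε = 195000 MPa × 2.4×10⁻³ = 468 MPa.

468 MPa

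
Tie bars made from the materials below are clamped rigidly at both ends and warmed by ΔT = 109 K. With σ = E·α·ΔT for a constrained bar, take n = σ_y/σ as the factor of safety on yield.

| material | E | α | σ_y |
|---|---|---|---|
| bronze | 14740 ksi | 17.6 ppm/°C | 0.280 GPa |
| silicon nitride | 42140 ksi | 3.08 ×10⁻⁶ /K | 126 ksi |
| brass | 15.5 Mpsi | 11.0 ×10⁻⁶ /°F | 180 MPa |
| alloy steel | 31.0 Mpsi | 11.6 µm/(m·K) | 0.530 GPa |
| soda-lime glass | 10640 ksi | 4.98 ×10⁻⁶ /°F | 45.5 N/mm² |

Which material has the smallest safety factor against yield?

With everything in SI (GPa, ×10⁻⁶/K, MPa):
  bronze: E = 101.6, α = 17.6, σ_y = 280.0 → σ = 195 MPa, n = 1.44
  silicon nitride: E = 290.5, α = 3.08, σ_y = 868.7 → σ = 97.5 MPa, n = 8.91
  brass: E = 106.9, α = 19.8, σ_y = 180.0 → σ = 231 MPa, n = 0.780
  alloy steel: E = 213.7, α = 11.6, σ_y = 530.0 → σ = 270 MPa, n = 1.96
  soda-lime glass: E = 73.36, α = 8.96, σ_y = 45.50 → σ = 71.7 MPa, n = 0.635
Smallest n: soda-lime glass with n = 0.635.

soda-lime glass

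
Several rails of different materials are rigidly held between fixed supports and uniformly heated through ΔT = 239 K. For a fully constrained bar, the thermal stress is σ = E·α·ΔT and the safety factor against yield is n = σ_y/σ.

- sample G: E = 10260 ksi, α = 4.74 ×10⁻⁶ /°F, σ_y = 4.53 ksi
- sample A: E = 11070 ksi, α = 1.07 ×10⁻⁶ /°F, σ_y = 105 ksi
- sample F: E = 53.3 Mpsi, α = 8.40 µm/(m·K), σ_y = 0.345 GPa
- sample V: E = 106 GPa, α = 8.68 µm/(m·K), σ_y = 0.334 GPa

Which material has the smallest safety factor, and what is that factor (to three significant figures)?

Per material, after unit conversion:
  sample G: E = 70.74, α = 8.53, σ_y = 31.23 → σ = 144 MPa, n = 0.217
  sample A: E = 76.32, α = 1.93, σ_y = 723.9 → σ = 35.1 MPa, n = 20.6
  sample F: E = 367.5, α = 8.40, σ_y = 345.0 → σ = 738 MPa, n = 0.468
  sample V: E = 106.0, α = 8.68, σ_y = 334.0 → σ = 220 MPa, n = 1.52
Smallest n: sample G with n = 0.217.

sample G, n = 0.217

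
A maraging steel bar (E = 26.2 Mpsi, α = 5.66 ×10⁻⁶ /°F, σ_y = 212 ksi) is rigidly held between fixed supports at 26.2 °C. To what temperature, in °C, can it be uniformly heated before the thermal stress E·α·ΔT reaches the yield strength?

E = 26.2 Mpsi = 180.6 GPa.
α = 5.66×10⁻⁶/°F × 9/5 = 10.2×10⁻⁶/K.
σ_y = 212 ksi = 1462 MPa.
E·α·ΔT = 1462 MPa ⇒ ΔT = 1462 / (180.6×10³ × 10.2×10⁻⁶) = 794.2 K.
T = 26.2 + 794.2 = 820.4 °C.

820 °C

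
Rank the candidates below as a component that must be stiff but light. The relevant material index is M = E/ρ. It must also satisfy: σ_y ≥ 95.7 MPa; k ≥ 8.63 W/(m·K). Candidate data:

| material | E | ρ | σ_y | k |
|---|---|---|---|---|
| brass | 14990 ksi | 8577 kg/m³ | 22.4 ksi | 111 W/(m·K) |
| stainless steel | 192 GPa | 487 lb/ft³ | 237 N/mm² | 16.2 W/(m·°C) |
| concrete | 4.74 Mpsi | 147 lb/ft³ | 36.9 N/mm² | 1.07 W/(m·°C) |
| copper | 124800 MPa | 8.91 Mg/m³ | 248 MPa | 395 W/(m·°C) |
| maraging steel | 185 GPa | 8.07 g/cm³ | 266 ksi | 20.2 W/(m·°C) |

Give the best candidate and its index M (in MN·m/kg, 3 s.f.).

stainless steel, M = 24.6 MN·m/kg

Screen on constraints: σ_y ≥ 95.7 MPa; k ≥ 8.63 W/(m·K). Survivors: brass, stainless steel, copper, maraging steel.
Normalizing units and computing the index:
  brass: E = 103.4 GPa, ρ = 8577 kg/m³
  stainless steel: E = 192.0 GPa, ρ = 7801 kg/m³
  copper: E = 124.8 GPa, ρ = 8910 kg/m³
  maraging steel: E = 185.0 GPa, ρ = 8070 kg/m³
  stainless steel: M = 24.6 MN·m/kg
  maraging steel: M = 22.9 MN·m/kg
  copper: M = 14.0 MN·m/kg
  brass: M = 12.0 MN·m/kg
Highest index: stainless steel.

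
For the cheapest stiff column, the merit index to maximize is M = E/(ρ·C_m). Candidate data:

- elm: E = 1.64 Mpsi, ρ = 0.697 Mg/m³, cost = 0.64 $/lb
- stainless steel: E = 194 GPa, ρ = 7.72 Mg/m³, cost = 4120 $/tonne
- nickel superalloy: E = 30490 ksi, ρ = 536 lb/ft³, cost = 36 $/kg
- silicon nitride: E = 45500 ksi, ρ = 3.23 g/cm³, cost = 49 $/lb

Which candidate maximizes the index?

elm

In SI units:
  elm: E = 11.31 GPa, ρ = 697.0 kg/m³, cost = 1.411 $/kg
  stainless steel: E = 194.0 GPa, ρ = 7720 kg/m³, cost = 4.120 $/kg
  nickel superalloy: E = 210.2 GPa, ρ = 8586 kg/m³, cost = 36.00 $/kg
  silicon nitride: E = 313.7 GPa, ρ = 3230 kg/m³, cost = 108.0 $/kg
  elm: M = 11.5 MN·m per $
  stainless steel: M = 6.10 MN·m per $
  silicon nitride: M = 0.899 MN·m per $
  nickel superalloy: M = 0.680 MN·m per $
Elm ranks first.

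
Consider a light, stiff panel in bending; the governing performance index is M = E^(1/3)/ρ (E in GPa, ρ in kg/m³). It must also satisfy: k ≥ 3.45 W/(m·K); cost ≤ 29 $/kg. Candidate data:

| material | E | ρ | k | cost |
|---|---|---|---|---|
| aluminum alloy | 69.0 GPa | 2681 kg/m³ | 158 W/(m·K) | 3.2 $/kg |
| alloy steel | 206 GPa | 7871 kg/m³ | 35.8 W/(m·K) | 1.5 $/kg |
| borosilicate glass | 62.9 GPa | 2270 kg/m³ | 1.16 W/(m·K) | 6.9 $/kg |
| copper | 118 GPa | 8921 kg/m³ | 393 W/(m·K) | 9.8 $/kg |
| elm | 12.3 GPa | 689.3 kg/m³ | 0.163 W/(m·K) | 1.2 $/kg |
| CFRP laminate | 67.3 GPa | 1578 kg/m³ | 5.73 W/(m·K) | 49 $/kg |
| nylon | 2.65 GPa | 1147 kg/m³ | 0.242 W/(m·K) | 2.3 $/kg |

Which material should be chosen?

aluminum alloy

Screen on constraints: k ≥ 3.45 W/(m·K); cost ≤ 29 $/kg. Survivors: aluminum alloy, alloy steel, copper.
Per-candidate index values:
  aluminum alloy: M = 1.53×10⁻³
  alloy steel: M = 0.750×10⁻³
  copper: M = 0.550×10⁻³
Highest index: aluminum alloy.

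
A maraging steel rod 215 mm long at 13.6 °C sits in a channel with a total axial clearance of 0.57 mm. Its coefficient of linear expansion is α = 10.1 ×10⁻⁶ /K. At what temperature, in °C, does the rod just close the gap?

276 °C

α·L₀·ΔT = 0.57 mm ⇒ ΔT = 0.57 / (10.1×10⁻⁶ × 215.0) = 262.5 K.
T = 13.6 + 262.5 = 276.1 °C.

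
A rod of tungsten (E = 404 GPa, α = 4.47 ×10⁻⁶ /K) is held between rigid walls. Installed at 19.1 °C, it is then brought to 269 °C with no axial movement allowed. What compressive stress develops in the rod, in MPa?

451 MPa

ΔT = 249.9 K. Constrained thermal stress σ = E·α·ΔT = 404.0×10³ MPa × 4.47×10⁻⁶ × 249.9 = 451 MPa (compressive).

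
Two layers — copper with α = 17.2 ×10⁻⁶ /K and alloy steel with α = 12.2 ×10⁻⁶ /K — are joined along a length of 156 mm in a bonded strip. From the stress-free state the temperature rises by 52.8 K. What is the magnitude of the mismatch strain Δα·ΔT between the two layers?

2.64×10⁻⁴

Δα = |17.2 − 12.2|×10⁻⁶/K = 5.00×10⁻⁶/K.
Mismatch strain = Δα·ΔT = 5.00×10⁻⁶ × 52.8 = 2.64×10⁻⁴.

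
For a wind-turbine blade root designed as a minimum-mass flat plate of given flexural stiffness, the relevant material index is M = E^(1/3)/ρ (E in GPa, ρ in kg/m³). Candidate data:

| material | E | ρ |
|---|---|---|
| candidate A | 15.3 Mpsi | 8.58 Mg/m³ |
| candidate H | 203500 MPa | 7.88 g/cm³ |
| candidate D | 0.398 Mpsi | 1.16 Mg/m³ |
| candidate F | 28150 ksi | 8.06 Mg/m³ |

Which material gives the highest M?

candidate D

Normalizing units and computing the index:
  candidate A: E = 105.5 GPa, ρ = 8580 kg/m³
  candidate H: E = 203.5 GPa, ρ = 7880 kg/m³
  candidate D: E = 2.744 GPa, ρ = 1160 kg/m³
  candidate F: E = 194.1 GPa, ρ = 8060 kg/m³
  candidate D: M = 1.21×10⁻³
  candidate H: M = 0.746×10⁻³
  candidate F: M = 0.718×10⁻³
  candidate A: M = 0.551×10⁻³
Candidate D has the largest M.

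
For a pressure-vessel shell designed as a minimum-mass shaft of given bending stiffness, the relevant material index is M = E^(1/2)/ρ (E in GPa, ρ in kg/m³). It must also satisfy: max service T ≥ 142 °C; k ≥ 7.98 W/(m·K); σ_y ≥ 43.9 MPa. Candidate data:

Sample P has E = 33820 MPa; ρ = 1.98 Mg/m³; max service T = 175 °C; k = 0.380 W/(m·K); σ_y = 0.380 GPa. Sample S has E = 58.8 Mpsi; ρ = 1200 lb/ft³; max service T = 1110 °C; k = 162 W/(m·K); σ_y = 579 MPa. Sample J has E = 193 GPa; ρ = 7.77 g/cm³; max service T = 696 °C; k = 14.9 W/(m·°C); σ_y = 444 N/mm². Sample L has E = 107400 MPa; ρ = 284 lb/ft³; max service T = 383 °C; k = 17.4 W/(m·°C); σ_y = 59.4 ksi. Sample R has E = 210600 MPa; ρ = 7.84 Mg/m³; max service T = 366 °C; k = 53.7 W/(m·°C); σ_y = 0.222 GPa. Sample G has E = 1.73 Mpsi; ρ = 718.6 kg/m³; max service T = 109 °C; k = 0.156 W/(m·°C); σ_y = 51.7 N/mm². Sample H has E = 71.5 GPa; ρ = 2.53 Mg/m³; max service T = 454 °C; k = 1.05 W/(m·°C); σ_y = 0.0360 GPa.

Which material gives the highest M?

sample L

Screen on constraints: max service T ≥ 142 °C; k ≥ 7.98 W/(m·K); σ_y ≥ 43.9 MPa. Survivors: sample S, sample J, sample L, sample R.
After converting to SI:
  sample S: E = 405.4 GPa, ρ = 19220 kg/m³
  sample J: E = 193.0 GPa, ρ = 7770 kg/m³
  sample L: E = 107.4 GPa, ρ = 4549 kg/m³
  sample R: E = 210.6 GPa, ρ = 7840 kg/m³
  sample L: M = 2.28×10⁻³
  sample R: M = 1.85×10⁻³
  sample J: M = 1.79×10⁻³
  sample S: M = 1.05×10⁻³
Sample L ranks first.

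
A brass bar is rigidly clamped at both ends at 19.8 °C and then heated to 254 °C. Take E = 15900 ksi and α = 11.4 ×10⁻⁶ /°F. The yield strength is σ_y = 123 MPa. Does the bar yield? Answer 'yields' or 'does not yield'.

E = 15900 ksi = 109.6 GPa.
α = 11.4×10⁻⁶/°F × 9/5 = 20.5×10⁻⁶/K.
ΔT = 234.2 K. Constrained thermal stress σ = E·α·ΔT = 109.6×10³ MPa × 20.5×10⁻⁶ × 234.2 = 527 MPa (compressive).
Compare to σ_y = 123 MPa: σ ≥ σ_y, so it yields.

yields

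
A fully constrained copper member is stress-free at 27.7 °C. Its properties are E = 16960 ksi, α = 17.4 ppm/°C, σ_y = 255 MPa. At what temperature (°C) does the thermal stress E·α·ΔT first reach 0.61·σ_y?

E = 16960 ksi = 116.9 GPa.
E·α·ΔT = 155.5 MPa ⇒ ΔT = 155.5 / (116.9×10³ × 17.4×10⁻⁶) = 76.45 K.
T = 27.7 + 76.45 = 104.1 °C.

104 °C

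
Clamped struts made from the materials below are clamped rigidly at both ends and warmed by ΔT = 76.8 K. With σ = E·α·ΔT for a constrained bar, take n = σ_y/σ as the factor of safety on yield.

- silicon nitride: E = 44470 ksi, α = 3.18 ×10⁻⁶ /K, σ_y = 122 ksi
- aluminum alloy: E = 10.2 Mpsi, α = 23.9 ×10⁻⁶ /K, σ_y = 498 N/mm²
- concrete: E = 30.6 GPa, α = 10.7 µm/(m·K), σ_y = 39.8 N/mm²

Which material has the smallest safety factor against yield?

In consistent units (E in GPa, α in ×10⁻⁶/K, σ_y in MPa):
  silicon nitride: E = 306.6, α = 3.18, σ_y = 841.2 → σ = 74.9 MPa, n = 11.2
  aluminum alloy: E = 70.33, α = 23.9, σ_y = 498.0 → σ = 129 MPa, n = 3.86
  concrete: E = 30.60, α = 10.7, σ_y = 39.80 → σ = 25.1 MPa, n = 1.58
Concrete has the lowest safety factor, n = 1.58.

concrete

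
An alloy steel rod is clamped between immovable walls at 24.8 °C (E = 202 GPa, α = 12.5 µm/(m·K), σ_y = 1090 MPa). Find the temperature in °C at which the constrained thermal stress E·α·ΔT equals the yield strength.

456 °C

E·α·ΔT = 1090 MPa ⇒ ΔT = 1090 / (202.0×10³ × 12.5×10⁻⁶) = 431.7 K.
T = 24.8 + 431.7 = 456.5 °C.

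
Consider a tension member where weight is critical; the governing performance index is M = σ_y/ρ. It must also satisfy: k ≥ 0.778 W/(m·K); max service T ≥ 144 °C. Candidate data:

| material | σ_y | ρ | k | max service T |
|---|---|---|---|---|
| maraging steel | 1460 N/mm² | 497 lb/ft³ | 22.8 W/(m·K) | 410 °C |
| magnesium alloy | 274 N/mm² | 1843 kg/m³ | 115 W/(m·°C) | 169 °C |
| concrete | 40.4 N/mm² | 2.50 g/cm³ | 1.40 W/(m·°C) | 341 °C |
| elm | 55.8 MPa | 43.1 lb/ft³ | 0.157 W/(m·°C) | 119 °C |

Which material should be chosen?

maraging steel

Screen on constraints: k ≥ 0.778 W/(m·K); max service T ≥ 144 °C. Survivors: maraging steel, magnesium alloy, concrete.
Putting every candidate on a common basis:
  maraging steel: σ_y = 1460 MPa, ρ = 7961 kg/m³
  magnesium alloy: σ_y = 274.0 MPa, ρ = 1843 kg/m³
  concrete: σ_y = 40.40 MPa, ρ = 2500 kg/m³
  maraging steel: M = 183 kN·m/kg
  magnesium alloy: M = 149 kN·m/kg
  concrete: M = 16.2 kN·m/kg
The maximum is for maraging steel.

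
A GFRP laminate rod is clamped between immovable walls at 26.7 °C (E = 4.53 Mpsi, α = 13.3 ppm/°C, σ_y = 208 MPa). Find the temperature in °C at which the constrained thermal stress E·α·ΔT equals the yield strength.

527 °C

E = 4.53 Mpsi = 31.23 GPa.
E·α·ΔT = 208.0 MPa ⇒ ΔT = 208.0 / (31.23×10³ × 13.3×10⁻⁶) = 500.7 K.
T = 26.7 + 500.7 = 527.4 °C.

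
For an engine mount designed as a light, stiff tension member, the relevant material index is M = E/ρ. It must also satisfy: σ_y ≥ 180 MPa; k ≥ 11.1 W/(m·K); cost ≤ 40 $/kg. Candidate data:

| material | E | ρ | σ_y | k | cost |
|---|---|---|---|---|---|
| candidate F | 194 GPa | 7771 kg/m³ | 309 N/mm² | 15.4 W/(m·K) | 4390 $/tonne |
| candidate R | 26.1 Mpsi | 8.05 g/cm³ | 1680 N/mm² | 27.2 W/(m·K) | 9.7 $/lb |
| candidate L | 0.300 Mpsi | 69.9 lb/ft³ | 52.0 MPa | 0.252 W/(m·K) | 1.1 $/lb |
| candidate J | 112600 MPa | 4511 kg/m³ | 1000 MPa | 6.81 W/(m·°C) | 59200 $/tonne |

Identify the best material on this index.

Screen on constraints: σ_y ≥ 180 MPa; k ≥ 11.1 W/(m·K); cost ≤ 40 $/kg. Survivors: candidate F, candidate R.
In SI units:
  candidate F: E = 194.0 GPa, ρ = 7771 kg/m³
  candidate R: E = 180.0 GPa, ρ = 8050 kg/m³
  candidate F: M = 25.0 MN·m/kg
  candidate R: M = 22.4 MN·m/kg
Candidate F ranks first.

candidate F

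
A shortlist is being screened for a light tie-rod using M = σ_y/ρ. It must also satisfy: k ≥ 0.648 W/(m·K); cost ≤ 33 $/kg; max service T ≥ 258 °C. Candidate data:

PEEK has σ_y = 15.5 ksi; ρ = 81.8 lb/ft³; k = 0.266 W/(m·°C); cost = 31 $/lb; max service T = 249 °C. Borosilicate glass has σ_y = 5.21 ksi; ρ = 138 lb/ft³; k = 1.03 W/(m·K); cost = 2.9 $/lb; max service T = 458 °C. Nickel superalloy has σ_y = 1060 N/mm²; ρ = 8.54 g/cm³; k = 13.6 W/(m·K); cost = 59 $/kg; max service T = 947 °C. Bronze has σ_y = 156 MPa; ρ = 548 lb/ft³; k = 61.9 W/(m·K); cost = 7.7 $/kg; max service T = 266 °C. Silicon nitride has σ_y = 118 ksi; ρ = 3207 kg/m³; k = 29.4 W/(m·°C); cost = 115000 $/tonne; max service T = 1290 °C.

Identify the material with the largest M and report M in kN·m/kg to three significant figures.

bronze, M = 17.8 kN·m/kg

Screen on constraints: k ≥ 0.648 W/(m·K); cost ≤ 33 $/kg; max service T ≥ 258 °C. Survivors: borosilicate glass, bronze.
Normalizing units and computing the index:
  borosilicate glass: σ_y = 35.92 MPa, ρ = 2211 kg/m³
  bronze: σ_y = 156.0 MPa, ρ = 8778 kg/m³
  bronze: M = 17.8 kN·m/kg
  borosilicate glass: M = 16.3 kN·m/kg
Bronze ranks first.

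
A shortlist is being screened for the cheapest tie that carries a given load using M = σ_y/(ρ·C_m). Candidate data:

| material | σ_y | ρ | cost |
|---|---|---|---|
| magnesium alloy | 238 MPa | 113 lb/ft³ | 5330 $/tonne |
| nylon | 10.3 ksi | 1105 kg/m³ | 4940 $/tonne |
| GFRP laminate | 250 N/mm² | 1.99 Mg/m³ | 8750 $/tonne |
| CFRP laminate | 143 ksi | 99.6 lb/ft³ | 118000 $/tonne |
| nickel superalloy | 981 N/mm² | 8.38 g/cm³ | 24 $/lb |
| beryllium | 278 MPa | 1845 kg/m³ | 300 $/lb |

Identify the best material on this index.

magnesium alloy

After converting to SI:
  magnesium alloy: σ_y = 238.0 MPa, ρ = 1810 kg/m³, cost = 5.330 $/kg
  nylon: σ_y = 71.02 MPa, ρ = 1105 kg/m³, cost = 4.940 $/kg
  GFRP laminate: σ_y = 250.0 MPa, ρ = 1990 kg/m³, cost = 8.750 $/kg
  CFRP laminate: σ_y = 986.0 MPa, ρ = 1595 kg/m³, cost = 118.0 $/kg
  nickel superalloy: σ_y = 981.0 MPa, ρ = 8380 kg/m³, cost = 52.91 $/kg
  beryllium: σ_y = 278.0 MPa, ρ = 1845 kg/m³, cost = 661.4 $/kg
  magnesium alloy: M = 24.7 kN·m per $
  GFRP laminate: M = 14.4 kN·m per $
  nylon: M = 13.0 kN·m per $
  CFRP laminate: M = 5.24 kN·m per $
  nickel superalloy: M = 2.21 kN·m per $
  beryllium: M = 0.228 kN·m per $
The maximum is for magnesium alloy.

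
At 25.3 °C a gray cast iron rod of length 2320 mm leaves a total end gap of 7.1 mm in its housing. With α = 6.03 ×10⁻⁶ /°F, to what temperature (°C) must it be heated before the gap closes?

α = 6.03×10⁻⁶/°F × 9/5 = 10.9×10⁻⁶/K.
α·L₀·ΔT = 7.1 mm ⇒ ΔT = 7.1 / (10.9×10⁻⁶ × 2320.0) = 282.0 K.
T = 25.3 + 282.0 = 307.3 °C.

307 °C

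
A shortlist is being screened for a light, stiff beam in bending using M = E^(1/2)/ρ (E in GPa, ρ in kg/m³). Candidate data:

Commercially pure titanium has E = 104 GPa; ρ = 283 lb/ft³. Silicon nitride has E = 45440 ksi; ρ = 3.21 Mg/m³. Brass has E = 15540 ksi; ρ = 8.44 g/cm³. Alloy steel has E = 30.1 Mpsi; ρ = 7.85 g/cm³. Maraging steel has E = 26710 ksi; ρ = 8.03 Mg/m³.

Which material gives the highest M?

silicon nitride

Convert each candidate to consistent units, then evaluate M:
  commercially pure titanium: E = 104.0 GPa, ρ = 4533 kg/m³
  silicon nitride: E = 313.3 GPa, ρ = 3210 kg/m³
  brass: E = 107.1 GPa, ρ = 8440 kg/m³
  alloy steel: E = 207.5 GPa, ρ = 7850 kg/m³
  maraging steel: E = 184.2 GPa, ρ = 8030 kg/m³
  silicon nitride: M = 5.51×10⁻³
  commercially pure titanium: M = 2.25×10⁻³
  alloy steel: M = 1.84×10⁻³
  maraging steel: M = 1.69×10⁻³
  brass: M = 1.23×10⁻³
The maximum is for silicon nitride.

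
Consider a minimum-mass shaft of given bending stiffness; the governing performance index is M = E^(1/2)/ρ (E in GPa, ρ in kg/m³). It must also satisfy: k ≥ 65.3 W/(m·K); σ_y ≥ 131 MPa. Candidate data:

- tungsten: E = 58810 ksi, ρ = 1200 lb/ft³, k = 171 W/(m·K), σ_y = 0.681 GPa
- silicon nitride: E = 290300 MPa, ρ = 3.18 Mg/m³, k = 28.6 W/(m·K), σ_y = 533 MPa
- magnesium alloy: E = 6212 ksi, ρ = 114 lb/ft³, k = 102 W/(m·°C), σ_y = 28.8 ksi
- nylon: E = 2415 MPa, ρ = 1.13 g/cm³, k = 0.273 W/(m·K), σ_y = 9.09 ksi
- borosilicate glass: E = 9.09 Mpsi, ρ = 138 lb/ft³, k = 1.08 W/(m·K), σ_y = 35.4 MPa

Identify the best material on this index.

Screen on constraints: k ≥ 65.3 W/(m·K); σ_y ≥ 131 MPa. Survivors: tungsten, magnesium alloy.
In SI units:
  tungsten: E = 405.5 GPa, ρ = 19220 kg/m³
  magnesium alloy: E = 42.83 GPa, ρ = 1826 kg/m³
  magnesium alloy: M = 3.58×10⁻³
  tungsten: M = 1.05×10⁻³
Highest index: magnesium alloy.

magnesium alloy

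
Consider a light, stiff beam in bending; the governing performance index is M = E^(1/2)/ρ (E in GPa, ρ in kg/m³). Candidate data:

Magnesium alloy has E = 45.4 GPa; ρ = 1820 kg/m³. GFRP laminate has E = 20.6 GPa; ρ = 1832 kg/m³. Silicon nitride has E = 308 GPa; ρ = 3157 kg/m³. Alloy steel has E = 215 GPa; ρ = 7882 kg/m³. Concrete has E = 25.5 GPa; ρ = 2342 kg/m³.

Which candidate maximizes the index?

Evaluate M for each candidate:
  silicon nitride: M = 5.56×10⁻³
  magnesium alloy: M = 3.70×10⁻³
  GFRP laminate: M = 2.48×10⁻³
  concrete: M = 2.16×10⁻³
  alloy steel: M = 1.86×10⁻³
Silicon nitride ranks first.

silicon nitride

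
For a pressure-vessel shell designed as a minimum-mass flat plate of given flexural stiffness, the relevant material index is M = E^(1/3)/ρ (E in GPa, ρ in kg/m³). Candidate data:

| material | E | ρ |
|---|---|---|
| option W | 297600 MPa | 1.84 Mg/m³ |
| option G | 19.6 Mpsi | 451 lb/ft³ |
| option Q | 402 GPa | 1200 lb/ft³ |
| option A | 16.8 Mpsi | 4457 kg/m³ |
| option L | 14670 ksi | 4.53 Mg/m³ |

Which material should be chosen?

After converting to SI:
  option W: E = 297.6 GPa, ρ = 1840 kg/m³
  option G: E = 135.1 GPa, ρ = 7224 kg/m³
  option Q: E = 402.0 GPa, ρ = 19220 kg/m³
  option A: E = 115.8 GPa, ρ = 4457 kg/m³
  option L: E = 101.1 GPa, ρ = 4530 kg/m³
  option W: M = 3.63×10⁻³
  option A: M = 1.09×10⁻³
  option L: M = 1.03×10⁻³
  option G: M = 0.710×10⁻³
  option Q: M = 0.384×10⁻³
The maximum is for option W.

option W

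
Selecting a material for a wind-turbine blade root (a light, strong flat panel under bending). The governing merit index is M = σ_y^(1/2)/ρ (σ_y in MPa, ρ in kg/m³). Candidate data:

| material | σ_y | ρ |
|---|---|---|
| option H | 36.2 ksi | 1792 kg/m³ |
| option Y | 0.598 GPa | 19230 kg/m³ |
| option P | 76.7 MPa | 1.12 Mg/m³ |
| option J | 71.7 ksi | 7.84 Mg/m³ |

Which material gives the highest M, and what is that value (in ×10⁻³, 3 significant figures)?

After converting to SI:
  option H: σ_y = 249.6 MPa, ρ = 1792 kg/m³
  option Y: σ_y = 598.0 MPa, ρ = 19230 kg/m³
  option P: σ_y = 76.70 MPa, ρ = 1120 kg/m³
  option J: σ_y = 494.4 MPa, ρ = 7840 kg/m³
  option H: M = 8.82×10⁻³
  option P: M = 7.82×10⁻³
  option J: M = 2.84×10⁻³
  option Y: M = 1.27×10⁻³
Option H ranks first.

option H, M = 8.82×10⁻³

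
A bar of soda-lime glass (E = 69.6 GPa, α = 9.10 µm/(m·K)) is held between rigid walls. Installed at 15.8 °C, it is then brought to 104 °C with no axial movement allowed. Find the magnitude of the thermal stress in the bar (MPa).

ΔT = 88.20 K. Constrained thermal stress σ = E·α·ΔT = 69.60×10³ MPa × 9.10×10⁻⁶ × 88.20 = 55.9 MPa (compressive).

55.9 MPa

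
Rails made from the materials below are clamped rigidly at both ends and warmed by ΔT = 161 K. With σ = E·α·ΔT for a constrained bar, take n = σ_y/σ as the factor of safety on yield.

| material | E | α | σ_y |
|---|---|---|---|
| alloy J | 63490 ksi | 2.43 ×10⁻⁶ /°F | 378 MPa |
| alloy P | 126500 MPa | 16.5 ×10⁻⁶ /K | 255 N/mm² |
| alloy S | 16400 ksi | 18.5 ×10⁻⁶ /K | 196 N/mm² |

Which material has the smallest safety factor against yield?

In consistent units (E in GPa, α in ×10⁻⁶/K, σ_y in MPa):
  alloy J: E = 437.7, α = 4.37, σ_y = 378.0 → σ = 308 MPa, n = 1.23
  alloy P: E = 126.5, α = 16.5, σ_y = 255.0 → σ = 336 MPa, n = 0.759
  alloy S: E = 113.1, α = 18.5, σ_y = 196.0 → σ = 337 MPa, n = 0.582
The minimum is alloy S at n = 0.582.

alloy S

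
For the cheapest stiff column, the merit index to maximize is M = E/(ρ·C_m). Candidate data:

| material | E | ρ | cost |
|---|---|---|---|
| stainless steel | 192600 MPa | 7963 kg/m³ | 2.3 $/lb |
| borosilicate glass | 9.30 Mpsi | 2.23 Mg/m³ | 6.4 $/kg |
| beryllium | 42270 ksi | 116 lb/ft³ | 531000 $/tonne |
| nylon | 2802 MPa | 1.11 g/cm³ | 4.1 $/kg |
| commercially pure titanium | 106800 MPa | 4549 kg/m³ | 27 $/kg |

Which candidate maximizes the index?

stainless steel

After converting to SI:
  stainless steel: E = 192.6 GPa, ρ = 7963 kg/m³, cost = 5.071 $/kg
  borosilicate glass: E = 64.12 GPa, ρ = 2230 kg/m³, cost = 6.400 $/kg
  beryllium: E = 291.4 GPa, ρ = 1858 kg/m³, cost = 531.0 $/kg
  nylon: E = 2.802 GPa, ρ = 1110 kg/m³, cost = 4.100 $/kg
  commercially pure titanium: E = 106.8 GPa, ρ = 4549 kg/m³, cost = 27.00 $/kg
  stainless steel: M = 4.77 MN·m per $
  borosilicate glass: M = 4.49 MN·m per $
  commercially pure titanium: M = 0.870 MN·m per $
  nylon: M = 0.616 MN·m per $
  beryllium: M = 0.295 MN·m per $
Stainless steel has the largest M.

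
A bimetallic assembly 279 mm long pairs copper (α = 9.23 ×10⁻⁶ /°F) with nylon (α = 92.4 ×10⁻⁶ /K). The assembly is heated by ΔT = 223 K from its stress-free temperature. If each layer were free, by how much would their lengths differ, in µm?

copper: α = 9.23×10⁻⁶/°F × 9/5 = 16.6×10⁻⁶/K.
Δα = |16.6 − 92.4|×10⁻⁶/K = 75.8×10⁻⁶/K.
ΔL_mismatch = Δα·L·ΔT = 75.8×10⁻⁶ × 279.0 mm × 223.0 K = 4720 µm.

4720 µm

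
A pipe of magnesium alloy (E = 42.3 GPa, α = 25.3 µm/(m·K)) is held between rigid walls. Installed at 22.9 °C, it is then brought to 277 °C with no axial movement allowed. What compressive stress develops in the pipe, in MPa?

ΔT = 254.1 K. Constrained thermal stress σ = E·α·ΔT = 42.30×10³ MPa × 25.3×10⁻⁶ × 254.1 = 272 MPa (compressive).

272 MPa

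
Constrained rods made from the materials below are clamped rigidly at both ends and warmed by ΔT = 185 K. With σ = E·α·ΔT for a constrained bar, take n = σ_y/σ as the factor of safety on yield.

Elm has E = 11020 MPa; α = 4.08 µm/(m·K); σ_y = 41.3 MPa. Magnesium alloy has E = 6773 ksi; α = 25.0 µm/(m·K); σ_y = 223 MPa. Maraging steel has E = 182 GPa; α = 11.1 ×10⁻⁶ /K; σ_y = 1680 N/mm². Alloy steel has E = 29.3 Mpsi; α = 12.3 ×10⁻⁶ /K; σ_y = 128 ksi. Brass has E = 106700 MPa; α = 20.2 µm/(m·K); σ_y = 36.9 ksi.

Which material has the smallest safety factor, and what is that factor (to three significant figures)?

Per material, after unit conversion:
  elm: E = 11.02, α = 4.08, σ_y = 41.30 → σ = 8.32 MPa, n = 4.97
  magnesium alloy: E = 46.70, α = 25.0, σ_y = 223.0 → σ = 216 MPa, n = 1.03
  maraging steel: E = 182.0, α = 11.1, σ_y = 1680 → σ = 374 MPa, n = 4.50
  alloy steel: E = 202.0, α = 12.3, σ_y = 882.5 → σ = 460 MPa, n = 1.92
  brass: E = 106.7, α = 20.2, σ_y = 254.4 → σ = 399 MPa, n = 0.638
Smallest n: brass with n = 0.638.

brass, n = 0.638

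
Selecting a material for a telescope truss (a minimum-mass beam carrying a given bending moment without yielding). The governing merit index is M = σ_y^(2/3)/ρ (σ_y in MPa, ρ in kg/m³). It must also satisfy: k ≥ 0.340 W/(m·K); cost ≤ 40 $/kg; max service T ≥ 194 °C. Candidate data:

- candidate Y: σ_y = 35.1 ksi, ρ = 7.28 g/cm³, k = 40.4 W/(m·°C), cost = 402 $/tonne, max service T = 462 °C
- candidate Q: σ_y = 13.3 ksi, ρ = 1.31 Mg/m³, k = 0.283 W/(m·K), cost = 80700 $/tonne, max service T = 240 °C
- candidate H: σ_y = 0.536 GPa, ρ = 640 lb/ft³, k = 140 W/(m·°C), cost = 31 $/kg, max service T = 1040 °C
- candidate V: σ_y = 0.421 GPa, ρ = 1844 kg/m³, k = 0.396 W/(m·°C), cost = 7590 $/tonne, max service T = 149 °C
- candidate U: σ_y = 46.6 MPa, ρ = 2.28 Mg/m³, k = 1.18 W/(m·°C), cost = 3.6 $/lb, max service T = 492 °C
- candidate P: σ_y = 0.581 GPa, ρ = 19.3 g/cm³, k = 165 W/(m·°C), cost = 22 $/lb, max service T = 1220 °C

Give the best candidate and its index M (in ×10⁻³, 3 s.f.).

Screen on constraints: k ≥ 0.340 W/(m·K); cost ≤ 40 $/kg; max service T ≥ 194 °C. Survivors: candidate Y, candidate H, candidate U.
In SI units:
  candidate Y: σ_y = 242.0 MPa, ρ = 7280 kg/m³
  candidate H: σ_y = 536.0 MPa, ρ = 10250 kg/m³
  candidate U: σ_y = 46.60 MPa, ρ = 2280 kg/m³
  candidate H: M = 6.44×10⁻³
  candidate U: M = 5.68×10⁻³
  candidate Y: M = 5.33×10⁻³
Candidate H ranks first.

candidate H, M = 6.44×10⁻³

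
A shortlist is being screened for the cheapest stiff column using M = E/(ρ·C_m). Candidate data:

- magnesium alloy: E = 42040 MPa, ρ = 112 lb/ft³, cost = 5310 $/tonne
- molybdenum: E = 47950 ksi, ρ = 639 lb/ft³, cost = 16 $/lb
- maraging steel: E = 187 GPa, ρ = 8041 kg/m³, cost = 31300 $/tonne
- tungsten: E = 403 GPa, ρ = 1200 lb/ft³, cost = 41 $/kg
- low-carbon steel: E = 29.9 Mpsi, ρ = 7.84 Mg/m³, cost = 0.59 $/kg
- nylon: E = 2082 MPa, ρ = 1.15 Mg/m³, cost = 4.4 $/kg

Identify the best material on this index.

Putting every candidate on a common basis:
  magnesium alloy: E = 42.04 GPa, ρ = 1794 kg/m³, cost = 5.310 $/kg
  molybdenum: E = 330.6 GPa, ρ = 10240 kg/m³, cost = 35.27 $/kg
  maraging steel: E = 187.0 GPa, ρ = 8041 kg/m³, cost = 31.30 $/kg
  tungsten: E = 403.0 GPa, ρ = 19220 kg/m³, cost = 41.00 $/kg
  low-carbon steel: E = 206.2 GPa, ρ = 7840 kg/m³, cost = 0.5900 $/kg
  nylon: E = 2.082 GPa, ρ = 1150 kg/m³, cost = 4.400 $/kg
  low-carbon steel: M = 44.6 MN·m per $
  magnesium alloy: M = 4.41 MN·m per $
  molybdenum: M = 0.916 MN·m per $
  maraging steel: M = 0.743 MN·m per $
  tungsten: M = 0.511 MN·m per $
  nylon: M = 0.411 MN·m per $
Low-carbon steel ranks first.

low-carbon steel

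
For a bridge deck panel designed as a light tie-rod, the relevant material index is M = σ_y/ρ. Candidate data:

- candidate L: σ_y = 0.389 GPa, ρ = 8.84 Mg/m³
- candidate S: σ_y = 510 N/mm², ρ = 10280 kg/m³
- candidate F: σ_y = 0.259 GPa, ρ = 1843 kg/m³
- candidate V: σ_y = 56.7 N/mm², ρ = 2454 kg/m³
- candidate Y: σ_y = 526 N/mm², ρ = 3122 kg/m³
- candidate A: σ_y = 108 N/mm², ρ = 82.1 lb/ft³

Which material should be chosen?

candidate Y

Normalizing units and computing the index:
  candidate L: σ_y = 389.0 MPa, ρ = 8840 kg/m³
  candidate S: σ_y = 510.0 MPa, ρ = 10280 kg/m³
  candidate F: σ_y = 259.0 MPa, ρ = 1843 kg/m³
  candidate V: σ_y = 56.70 MPa, ρ = 2454 kg/m³
  candidate Y: σ_y = 526.0 MPa, ρ = 3122 kg/m³
  candidate A: σ_y = 108.0 MPa, ρ = 1315 kg/m³
  candidate Y: M = 168 kN·m/kg
  candidate F: M = 141 kN·m/kg
  candidate A: M = 82.1 kN·m/kg
  candidate S: M = 49.6 kN·m/kg
  candidate L: M = 44.0 kN·m/kg
  candidate V: M = 23.1 kN·m/kg
Candidate Y has the largest M.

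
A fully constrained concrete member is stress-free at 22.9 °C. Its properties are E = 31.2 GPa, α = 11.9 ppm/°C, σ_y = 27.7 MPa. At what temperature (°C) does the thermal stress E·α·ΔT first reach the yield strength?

97.5 °C

E·α·ΔT = 27.70 MPa ⇒ ΔT = 27.70 / (31.20×10³ × 11.9×10⁻⁶) = 74.61 K.
T = 22.9 + 74.61 = 97.51 °C.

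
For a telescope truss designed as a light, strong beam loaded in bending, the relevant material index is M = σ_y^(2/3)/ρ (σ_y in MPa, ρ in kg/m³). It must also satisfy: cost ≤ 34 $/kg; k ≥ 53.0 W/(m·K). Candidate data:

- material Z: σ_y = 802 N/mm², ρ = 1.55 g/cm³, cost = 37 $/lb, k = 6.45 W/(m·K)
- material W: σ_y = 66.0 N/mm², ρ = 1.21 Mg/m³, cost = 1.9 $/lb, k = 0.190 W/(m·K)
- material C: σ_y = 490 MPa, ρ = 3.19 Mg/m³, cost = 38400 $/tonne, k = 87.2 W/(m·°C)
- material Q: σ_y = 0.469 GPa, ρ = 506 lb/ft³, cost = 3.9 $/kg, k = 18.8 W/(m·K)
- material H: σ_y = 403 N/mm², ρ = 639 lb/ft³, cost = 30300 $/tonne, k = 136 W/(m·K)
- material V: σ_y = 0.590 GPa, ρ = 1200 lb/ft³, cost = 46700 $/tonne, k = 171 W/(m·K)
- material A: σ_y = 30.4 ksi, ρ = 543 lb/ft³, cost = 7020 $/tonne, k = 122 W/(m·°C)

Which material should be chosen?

Screen on constraints: cost ≤ 34 $/kg; k ≥ 53.0 W/(m·K). Survivors: material H, material A.
Normalizing units and computing the index:
  material H: σ_y = 403.0 MPa, ρ = 10240 kg/m³
  material A: σ_y = 209.6 MPa, ρ = 8698 kg/m³
  material H: M = 5.33×10⁻³
  material A: M = 4.06×10⁻³
Highest index: material H.

material H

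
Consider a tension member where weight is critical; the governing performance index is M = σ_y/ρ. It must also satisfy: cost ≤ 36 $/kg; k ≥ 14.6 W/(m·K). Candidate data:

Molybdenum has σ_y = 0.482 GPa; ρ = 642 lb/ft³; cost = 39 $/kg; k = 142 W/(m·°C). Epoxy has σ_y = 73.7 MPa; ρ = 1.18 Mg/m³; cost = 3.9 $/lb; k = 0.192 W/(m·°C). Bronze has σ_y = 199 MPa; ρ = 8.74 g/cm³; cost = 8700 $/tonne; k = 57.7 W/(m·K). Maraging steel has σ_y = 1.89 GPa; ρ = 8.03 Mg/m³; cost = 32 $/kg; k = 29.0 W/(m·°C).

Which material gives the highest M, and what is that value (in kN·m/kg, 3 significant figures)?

Screen on constraints: cost ≤ 36 $/kg; k ≥ 14.6 W/(m·K). Survivors: bronze, maraging steel.
Normalizing units and computing the index:
  bronze: σ_y = 199.0 MPa, ρ = 8740 kg/m³
  maraging steel: σ_y = 1890 MPa, ρ = 8030 kg/m³
  maraging steel: M = 235 kN·m/kg
  bronze: M = 22.8 kN·m/kg
Maraging steel ranks first.

maraging steel, M = 235 kN·m/kg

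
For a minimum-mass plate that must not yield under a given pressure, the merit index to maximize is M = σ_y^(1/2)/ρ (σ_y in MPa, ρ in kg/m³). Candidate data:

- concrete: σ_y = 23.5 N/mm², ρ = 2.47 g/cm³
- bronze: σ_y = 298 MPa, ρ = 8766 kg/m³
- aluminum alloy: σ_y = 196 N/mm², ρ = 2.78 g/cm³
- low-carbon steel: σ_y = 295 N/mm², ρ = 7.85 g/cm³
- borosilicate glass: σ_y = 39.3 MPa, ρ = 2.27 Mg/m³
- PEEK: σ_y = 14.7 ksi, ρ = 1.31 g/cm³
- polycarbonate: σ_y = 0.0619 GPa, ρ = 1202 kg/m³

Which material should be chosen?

PEEK

Convert each candidate to consistent units, then evaluate M:
  concrete: σ_y = 23.50 MPa, ρ = 2470 kg/m³
  bronze: σ_y = 298.0 MPa, ρ = 8766 kg/m³
  aluminum alloy: σ_y = 196.0 MPa, ρ = 2780 kg/m³
  low-carbon steel: σ_y = 295.0 MPa, ρ = 7850 kg/m³
  borosilicate glass: σ_y = 39.30 MPa, ρ = 2270 kg/m³
  PEEK: σ_y = 101.4 MPa, ρ = 1310 kg/m³
  polycarbonate: σ_y = 61.90 MPa, ρ = 1202 kg/m³
  PEEK: M = 7.69×10⁻³
  polycarbonate: M = 6.55×10⁻³
  aluminum alloy: M = 5.04×10⁻³
  borosilicate glass: M = 2.76×10⁻³
  low-carbon steel: M = 2.19×10⁻³
  bronze: M = 1.97×10⁻³
  concrete: M = 1.96×10⁻³
PEEK ranks first.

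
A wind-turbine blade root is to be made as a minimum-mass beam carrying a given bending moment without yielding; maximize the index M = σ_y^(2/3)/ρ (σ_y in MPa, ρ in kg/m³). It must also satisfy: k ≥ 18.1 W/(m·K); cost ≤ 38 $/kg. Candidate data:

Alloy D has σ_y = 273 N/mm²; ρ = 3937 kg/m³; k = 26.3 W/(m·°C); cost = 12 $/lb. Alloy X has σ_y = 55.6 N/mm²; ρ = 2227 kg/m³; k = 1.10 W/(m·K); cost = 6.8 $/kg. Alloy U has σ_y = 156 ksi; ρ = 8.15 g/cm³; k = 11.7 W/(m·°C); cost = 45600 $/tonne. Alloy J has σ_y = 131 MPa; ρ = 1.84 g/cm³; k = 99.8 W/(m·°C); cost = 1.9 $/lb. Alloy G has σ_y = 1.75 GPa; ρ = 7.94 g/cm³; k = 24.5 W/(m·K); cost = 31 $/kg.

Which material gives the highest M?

alloy G

Screen on constraints: k ≥ 18.1 W/(m·K); cost ≤ 38 $/kg. Survivors: alloy D, alloy J, alloy G.
Putting every candidate on a common basis:
  alloy D: σ_y = 273.0 MPa, ρ = 3937 kg/m³
  alloy J: σ_y = 131.0 MPa, ρ = 1840 kg/m³
  alloy G: σ_y = 1750 MPa, ρ = 7940 kg/m³
  alloy G: M = 18.3×10⁻³
  alloy J: M = 14.0×10⁻³
  alloy D: M = 10.7×10⁻³
Alloy G ranks first.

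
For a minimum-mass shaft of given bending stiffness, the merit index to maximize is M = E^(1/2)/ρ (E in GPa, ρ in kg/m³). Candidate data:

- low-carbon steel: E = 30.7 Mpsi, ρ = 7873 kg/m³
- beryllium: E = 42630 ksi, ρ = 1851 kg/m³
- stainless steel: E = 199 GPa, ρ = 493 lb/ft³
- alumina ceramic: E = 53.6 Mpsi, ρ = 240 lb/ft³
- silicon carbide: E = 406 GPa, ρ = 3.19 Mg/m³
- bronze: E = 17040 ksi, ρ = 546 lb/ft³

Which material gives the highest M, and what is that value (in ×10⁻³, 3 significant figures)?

After converting to SI:
  low-carbon steel: E = 211.7 GPa, ρ = 7873 kg/m³
  beryllium: E = 293.9 GPa, ρ = 1851 kg/m³
  stainless steel: E = 199.0 GPa, ρ = 7897 kg/m³
  alumina ceramic: E = 369.6 GPa, ρ = 3844 kg/m³
  silicon carbide: E = 406.0 GPa, ρ = 3190 kg/m³
  bronze: E = 117.5 GPa, ρ = 8746 kg/m³
  beryllium: M = 9.26×10⁻³
  silicon carbide: M = 6.32×10⁻³
  alumina ceramic: M = 5.00×10⁻³
  low-carbon steel: M = 1.85×10⁻³
  stainless steel: M = 1.79×10⁻³
  bronze: M = 1.24×10⁻³
Beryllium has the largest M.

beryllium, M = 9.26×10⁻³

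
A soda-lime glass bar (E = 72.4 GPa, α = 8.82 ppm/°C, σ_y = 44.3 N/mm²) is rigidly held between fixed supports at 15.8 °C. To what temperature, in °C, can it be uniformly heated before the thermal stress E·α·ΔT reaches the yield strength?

σ_y = 44.3 N/mm² = 44.30 MPa.
E·α·ΔT = 44.30 MPa ⇒ ΔT = 44.30 / (72.40×10³ × 8.82×10⁻⁶) = 69.37 K.
T = 15.8 + 69.37 = 85.17 °C.

85.2 °C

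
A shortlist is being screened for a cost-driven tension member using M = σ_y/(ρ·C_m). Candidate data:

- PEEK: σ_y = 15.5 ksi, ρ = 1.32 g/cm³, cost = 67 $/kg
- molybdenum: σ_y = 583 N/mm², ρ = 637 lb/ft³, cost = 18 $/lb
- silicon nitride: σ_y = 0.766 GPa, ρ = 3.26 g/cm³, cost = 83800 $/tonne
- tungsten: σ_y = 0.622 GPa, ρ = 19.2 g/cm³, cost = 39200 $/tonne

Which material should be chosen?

Convert each candidate to consistent units, then evaluate M:
  PEEK: σ_y = 106.9 MPa, ρ = 1320 kg/m³, cost = 67.00 $/kg
  molybdenum: σ_y = 583.0 MPa, ρ = 10200 kg/m³, cost = 39.68 $/kg
  silicon nitride: σ_y = 766.0 MPa, ρ = 3260 kg/m³, cost = 83.80 $/kg
  tungsten: σ_y = 622.0 MPa, ρ = 19200 kg/m³, cost = 39.20 $/kg
  silicon nitride: M = 2.80 kN·m per $
  molybdenum: M = 1.44 kN·m per $
  PEEK: M = 1.21 kN·m per $
  tungsten: M = 0.826 kN·m per $
The maximum is for silicon nitride.

silicon nitride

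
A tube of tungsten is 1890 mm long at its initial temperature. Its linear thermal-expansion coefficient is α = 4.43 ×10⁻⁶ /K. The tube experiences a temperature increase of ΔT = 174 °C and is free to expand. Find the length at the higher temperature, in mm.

1891.5 mm

ΔL = α·L₀·ΔT = 4.43×10⁻⁶ × 1890 mm × 174.0 K = 1.46 mm.
L = L₀ + ΔL = 1890 + 1.46 = 1891.5 mm.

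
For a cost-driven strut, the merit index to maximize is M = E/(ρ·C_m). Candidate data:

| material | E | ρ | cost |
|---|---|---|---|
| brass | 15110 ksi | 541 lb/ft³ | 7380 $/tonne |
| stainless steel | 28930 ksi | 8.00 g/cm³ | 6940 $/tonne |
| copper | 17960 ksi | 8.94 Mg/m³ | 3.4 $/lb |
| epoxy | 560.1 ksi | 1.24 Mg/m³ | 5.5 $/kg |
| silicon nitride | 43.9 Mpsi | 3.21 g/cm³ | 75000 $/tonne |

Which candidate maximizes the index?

stainless steel

In SI units:
  brass: E = 104.2 GPa, ρ = 8666 kg/m³, cost = 7.380 $/kg
  stainless steel: E = 199.5 GPa, ρ = 8000 kg/m³, cost = 6.940 $/kg
  copper: E = 123.8 GPa, ρ = 8940 kg/m³, cost = 7.496 $/kg
  epoxy: E = 3.862 GPa, ρ = 1240 kg/m³, cost = 5.500 $/kg
  silicon nitride: E = 302.7 GPa, ρ = 3210 kg/m³, cost = 75.00 $/kg
  stainless steel: M = 3.59 MN·m per $
  copper: M = 1.85 MN·m per $
  brass: M = 1.63 MN·m per $
  silicon nitride: M = 1.26 MN·m per $
  epoxy: M = 0.566 MN·m per $
Highest index: stainless steel.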